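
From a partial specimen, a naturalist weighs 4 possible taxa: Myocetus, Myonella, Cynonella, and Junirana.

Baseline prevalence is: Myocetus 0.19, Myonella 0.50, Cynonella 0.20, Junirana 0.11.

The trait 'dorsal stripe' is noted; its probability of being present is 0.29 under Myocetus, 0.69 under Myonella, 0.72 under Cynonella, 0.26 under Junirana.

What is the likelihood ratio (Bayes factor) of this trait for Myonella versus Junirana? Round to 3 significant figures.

2.65

The Bayes factor is the ratio of the two likelihoods.
  Myonella: 0.69
  Junirana: 0.26
Bayes factor = 0.69 / 0.26 ≈ 2.65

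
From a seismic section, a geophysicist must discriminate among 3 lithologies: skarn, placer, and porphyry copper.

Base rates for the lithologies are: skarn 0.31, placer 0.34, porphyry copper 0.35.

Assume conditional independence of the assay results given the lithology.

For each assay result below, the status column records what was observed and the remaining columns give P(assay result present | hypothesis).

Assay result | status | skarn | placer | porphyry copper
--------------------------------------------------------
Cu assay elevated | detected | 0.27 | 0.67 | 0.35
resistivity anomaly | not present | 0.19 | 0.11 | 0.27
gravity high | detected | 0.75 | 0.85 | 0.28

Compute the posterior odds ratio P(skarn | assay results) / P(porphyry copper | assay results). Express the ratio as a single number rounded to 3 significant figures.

2.03

Posterior odds equal prior odds times the likelihood ratio; only the two competing hypotheses matter (using 1 − P(present | H) for each absent assay result).
  skarn: 0.31 × 0.27 × (1 − 0.19) × 0.75 = 0.050848
  porphyry copper: 0.35 × 0.35 × (1 − 0.27) × 0.28 = 0.025039
Odds(skarn : porphyry copper) = 0.050848 / 0.025039 ≈ 2.03.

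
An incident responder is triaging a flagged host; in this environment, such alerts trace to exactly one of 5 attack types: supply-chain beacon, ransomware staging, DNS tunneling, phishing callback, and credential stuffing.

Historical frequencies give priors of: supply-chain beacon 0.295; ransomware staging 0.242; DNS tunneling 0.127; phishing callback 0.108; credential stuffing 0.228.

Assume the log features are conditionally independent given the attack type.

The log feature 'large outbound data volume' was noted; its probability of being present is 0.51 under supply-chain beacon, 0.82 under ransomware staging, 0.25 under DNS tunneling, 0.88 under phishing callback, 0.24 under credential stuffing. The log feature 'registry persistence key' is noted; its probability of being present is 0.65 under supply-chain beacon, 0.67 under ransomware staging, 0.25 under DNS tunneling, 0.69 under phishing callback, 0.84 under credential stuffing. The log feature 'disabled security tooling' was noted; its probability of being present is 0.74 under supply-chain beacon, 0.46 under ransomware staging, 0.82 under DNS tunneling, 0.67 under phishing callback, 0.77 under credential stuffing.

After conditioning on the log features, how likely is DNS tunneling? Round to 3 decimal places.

0.030

By Bayes' rule with conditional independence, the unnormalized weight for each hypothesis is prior × ∏ likelihoods:
  supply-chain beacon: 0.295 × 0.51 × 0.65 × 0.74 = 0.072366
  ransomware staging: 0.242 × 0.82 × 0.67 × 0.46 = 0.061159
  DNS tunneling: 0.127 × 0.25 × 0.25 × 0.82 = 0.0065087
  phishing callback: 0.108 × 0.88 × 0.69 × 0.67 = 0.043937
  credential stuffing: 0.228 × 0.24 × 0.84 × 0.77 = 0.035393
Normalizing constant Z = 0.072366 + 0.061159 + 0.0065087 + 0.043937 + 0.035393 = 0.21936.
P(DNS tunneling | evidence) = 0.0065087 / 0.21936 ≈ 0.030.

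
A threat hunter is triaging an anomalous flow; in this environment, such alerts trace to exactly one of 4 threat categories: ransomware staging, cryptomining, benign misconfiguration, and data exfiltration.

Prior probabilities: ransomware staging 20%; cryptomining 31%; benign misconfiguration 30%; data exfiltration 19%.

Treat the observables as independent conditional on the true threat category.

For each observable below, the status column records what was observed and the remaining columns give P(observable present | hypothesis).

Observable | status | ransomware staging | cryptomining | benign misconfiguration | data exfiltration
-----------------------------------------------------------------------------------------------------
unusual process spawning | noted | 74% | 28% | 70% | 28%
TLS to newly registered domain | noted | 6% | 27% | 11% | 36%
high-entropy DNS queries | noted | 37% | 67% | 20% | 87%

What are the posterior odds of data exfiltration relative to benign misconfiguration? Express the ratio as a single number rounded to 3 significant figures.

Posterior odds equal prior odds times the likelihood ratio; only the two competing hypotheses matter.
  data exfiltration: 0.19 × 0.28 × 0.36 × 0.87 = 0.016662
  benign misconfiguration: 0.30 × 0.70 × 0.11 × 0.20 = 0.00462
Posterior odds = 0.016662 / 0.00462 ≈ 3.61.

3.61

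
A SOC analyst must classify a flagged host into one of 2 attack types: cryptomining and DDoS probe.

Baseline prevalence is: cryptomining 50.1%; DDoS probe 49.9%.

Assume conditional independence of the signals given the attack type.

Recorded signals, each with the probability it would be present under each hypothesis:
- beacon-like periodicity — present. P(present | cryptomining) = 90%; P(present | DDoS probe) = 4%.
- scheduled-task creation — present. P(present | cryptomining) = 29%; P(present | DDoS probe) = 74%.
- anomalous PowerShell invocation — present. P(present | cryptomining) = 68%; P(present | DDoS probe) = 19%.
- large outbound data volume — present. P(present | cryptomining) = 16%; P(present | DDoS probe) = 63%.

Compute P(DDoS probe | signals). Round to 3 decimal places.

By Bayes' rule with conditional independence, the unnormalized weight for each hypothesis is prior × ∏ likelihoods:
  cryptomining: 0.501 × 0.90 × 0.29 × 0.68 × 0.16 = 0.014227
  DDoS probe: 0.499 × 0.04 × 0.74 × 0.19 × 0.63 = 0.001768
Normalizing constant Z = 0.014227 + 0.001768 = 0.015995.
P(DDoS probe | evidence) = 0.001768 / 0.015995 ≈ 0.111.

0.111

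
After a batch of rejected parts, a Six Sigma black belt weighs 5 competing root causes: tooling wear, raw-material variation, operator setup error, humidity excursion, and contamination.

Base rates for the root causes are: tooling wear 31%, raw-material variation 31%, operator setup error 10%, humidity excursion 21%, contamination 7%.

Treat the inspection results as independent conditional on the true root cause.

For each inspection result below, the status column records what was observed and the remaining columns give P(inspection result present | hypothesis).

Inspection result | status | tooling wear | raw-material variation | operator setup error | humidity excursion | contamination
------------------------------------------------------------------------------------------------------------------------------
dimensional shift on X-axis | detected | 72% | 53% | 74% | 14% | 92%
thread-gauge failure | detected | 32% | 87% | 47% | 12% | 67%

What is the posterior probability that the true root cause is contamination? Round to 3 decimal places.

For each hypothesis, the unnormalized posterior weight is prior × product of the inspection result likelihoods:
  tooling wear: 0.31 × 0.72 × 0.32 = 0.071424
  raw-material variation: 0.31 × 0.53 × 0.87 = 0.14294
  operator setup error: 0.10 × 0.74 × 0.47 = 0.03478
  humidity excursion: 0.21 × 0.14 × 0.12 = 0.003528
  contamination: 0.07 × 0.92 × 0.67 = 0.043148
Marginal likelihood of the evidence = 0.29582.
P(contamination | evidence) = 0.043148 / 0.29582 ≈ 0.146.

0.146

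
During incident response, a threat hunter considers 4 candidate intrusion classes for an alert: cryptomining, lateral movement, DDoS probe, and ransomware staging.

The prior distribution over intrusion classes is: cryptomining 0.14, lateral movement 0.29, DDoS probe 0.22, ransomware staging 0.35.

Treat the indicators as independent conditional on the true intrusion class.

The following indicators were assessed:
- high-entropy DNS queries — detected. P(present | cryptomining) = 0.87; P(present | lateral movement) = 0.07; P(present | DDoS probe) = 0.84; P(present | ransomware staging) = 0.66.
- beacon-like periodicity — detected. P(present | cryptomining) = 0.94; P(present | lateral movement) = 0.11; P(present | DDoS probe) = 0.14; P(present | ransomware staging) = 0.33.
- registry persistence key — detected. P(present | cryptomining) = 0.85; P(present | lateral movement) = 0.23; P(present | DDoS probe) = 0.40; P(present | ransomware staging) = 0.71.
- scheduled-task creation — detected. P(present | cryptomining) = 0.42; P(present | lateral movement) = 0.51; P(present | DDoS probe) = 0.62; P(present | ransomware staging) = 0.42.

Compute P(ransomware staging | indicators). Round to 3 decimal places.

0.323

Multiply each prior by the joint likelihood of the indicator pattern:
  cryptomining: 0.14 × 0.87 × 0.94 × 0.85 × 0.42 = 0.040874
  lateral movement: 0.29 × 0.07 × 0.11 × 0.23 × 0.51 = 0.00026193
  DDoS probe: 0.22 × 0.84 × 0.14 × 0.40 × 0.62 = 0.0064163
  ransomware staging: 0.35 × 0.66 × 0.33 × 0.71 × 0.42 = 0.022732
Marginal likelihood of the evidence = 0.070284.
P(ransomware staging | evidence) = 0.022732 / 0.070284 ≈ 0.323.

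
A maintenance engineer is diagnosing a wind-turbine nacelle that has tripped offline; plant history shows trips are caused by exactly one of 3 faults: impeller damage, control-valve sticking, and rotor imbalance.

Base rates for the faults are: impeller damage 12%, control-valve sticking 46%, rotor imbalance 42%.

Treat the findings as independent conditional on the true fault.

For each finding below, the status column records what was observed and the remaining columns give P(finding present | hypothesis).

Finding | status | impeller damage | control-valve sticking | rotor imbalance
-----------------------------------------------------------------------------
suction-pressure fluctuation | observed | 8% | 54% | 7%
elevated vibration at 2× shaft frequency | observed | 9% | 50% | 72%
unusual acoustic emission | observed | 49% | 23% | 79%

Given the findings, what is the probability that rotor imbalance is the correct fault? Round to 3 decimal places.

For each hypothesis, the unnormalized posterior weight is prior × product of the finding likelihoods:
  impeller damage: 0.12 × 0.08 × 0.09 × 0.49 = 0.00042336
  control-valve sticking: 0.46 × 0.54 × 0.50 × 0.23 = 0.028566
  rotor imbalance: 0.42 × 0.07 × 0.72 × 0.79 = 0.016723
Marginal likelihood of the evidence = 0.045712.
P(rotor imbalance | evidence) = 0.016723 / 0.045712 ≈ 0.366.

0.366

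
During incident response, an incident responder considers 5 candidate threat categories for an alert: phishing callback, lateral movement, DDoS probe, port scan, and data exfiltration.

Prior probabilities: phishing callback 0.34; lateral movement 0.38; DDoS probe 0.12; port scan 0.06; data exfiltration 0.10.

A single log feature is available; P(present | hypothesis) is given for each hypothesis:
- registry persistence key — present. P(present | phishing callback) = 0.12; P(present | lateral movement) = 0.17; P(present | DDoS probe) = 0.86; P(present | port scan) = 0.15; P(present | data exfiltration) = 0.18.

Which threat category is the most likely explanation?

Multiply each prior by the likelihood of the log feature:
  phishing callback: 0.34 × 0.12 = 0.0408
  lateral movement: 0.38 × 0.17 = 0.0646
  DDoS probe: 0.12 × 0.86 = 0.1032
  port scan: 0.06 × 0.15 = 0.009
  data exfiltration: 0.10 × 0.18 = 0.018
Marginal likelihood of the evidence = 0.2356.
P(phishing callback | evidence) ≈ 0.0408 / 0.2356 ≈ 0.173
P(lateral movement | evidence) ≈ 0.0646 / 0.2356 ≈ 0.274
P(DDoS probe | evidence) ≈ 0.1032 / 0.2356 ≈ 0.438
P(port scan | evidence) ≈ 0.009 / 0.2356 ≈ 0.038
P(data exfiltration | evidence) ≈ 0.018 / 0.2356 ≈ 0.076
The largest is 0.438, so DDoS probe is most probable.

DDoS probe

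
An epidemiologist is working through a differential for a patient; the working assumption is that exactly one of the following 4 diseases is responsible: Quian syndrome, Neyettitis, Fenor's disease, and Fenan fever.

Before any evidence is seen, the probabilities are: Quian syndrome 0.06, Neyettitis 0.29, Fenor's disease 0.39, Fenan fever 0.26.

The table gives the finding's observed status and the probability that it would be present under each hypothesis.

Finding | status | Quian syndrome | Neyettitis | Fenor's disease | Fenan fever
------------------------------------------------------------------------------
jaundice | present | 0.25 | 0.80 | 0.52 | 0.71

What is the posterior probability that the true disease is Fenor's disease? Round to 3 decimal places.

Multiply each prior by the likelihood of the finding:
  Quian syndrome: 0.06 × 0.25 = 0.015
  Neyettitis: 0.29 × 0.80 = 0.232
  Fenor's disease: 0.39 × 0.52 = 0.2028
  Fenan fever: 0.26 × 0.71 = 0.1846
Marginal likelihood of the evidence = 0.6344.
P(Fenor's disease | evidence) = 0.2028 / 0.6344 ≈ 0.320.

0.320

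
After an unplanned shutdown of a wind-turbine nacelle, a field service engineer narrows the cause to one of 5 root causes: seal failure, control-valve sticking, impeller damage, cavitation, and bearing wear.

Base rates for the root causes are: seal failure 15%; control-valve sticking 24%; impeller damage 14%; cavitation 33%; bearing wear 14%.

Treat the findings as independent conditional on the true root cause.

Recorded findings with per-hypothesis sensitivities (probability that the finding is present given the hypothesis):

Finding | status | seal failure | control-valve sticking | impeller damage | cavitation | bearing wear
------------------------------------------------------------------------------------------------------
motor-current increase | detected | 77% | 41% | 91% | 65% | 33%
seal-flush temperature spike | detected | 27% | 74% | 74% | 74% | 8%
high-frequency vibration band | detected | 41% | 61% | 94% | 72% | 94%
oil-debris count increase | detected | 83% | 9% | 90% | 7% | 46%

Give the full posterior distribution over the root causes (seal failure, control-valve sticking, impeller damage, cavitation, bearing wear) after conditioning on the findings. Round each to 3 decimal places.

0.102, 0.038, 0.767, 0.077, 0.015

By Bayes' rule with conditional independence, the unnormalized weight for each hypothesis is prior × ∏ likelihoods:
  seal failure: 0.15 × 0.77 × 0.27 × 0.41 × 0.83 = 0.010612
  control-valve sticking: 0.24 × 0.41 × 0.74 × 0.61 × 0.09 = 0.0039976
  impeller damage: 0.14 × 0.91 × 0.74 × 0.94 × 0.90 = 0.079757
  cavitation: 0.33 × 0.65 × 0.74 × 0.72 × 0.07 = 0.008
  bearing wear: 0.14 × 0.33 × 0.08 × 0.94 × 0.46 = 0.0015982
The unnormalized weights sum to 0.10397.
P(seal failure | evidence) = 0.010612 / 0.10397 ≈ 0.102
P(control-valve sticking | evidence) = 0.0039976 / 0.10397 ≈ 0.038
P(impeller damage | evidence) = 0.079757 / 0.10397 ≈ 0.767
P(cavitation | evidence) = 0.008 / 0.10397 ≈ 0.077
P(bearing wear | evidence) = 0.0015982 / 0.10397 ≈ 0.015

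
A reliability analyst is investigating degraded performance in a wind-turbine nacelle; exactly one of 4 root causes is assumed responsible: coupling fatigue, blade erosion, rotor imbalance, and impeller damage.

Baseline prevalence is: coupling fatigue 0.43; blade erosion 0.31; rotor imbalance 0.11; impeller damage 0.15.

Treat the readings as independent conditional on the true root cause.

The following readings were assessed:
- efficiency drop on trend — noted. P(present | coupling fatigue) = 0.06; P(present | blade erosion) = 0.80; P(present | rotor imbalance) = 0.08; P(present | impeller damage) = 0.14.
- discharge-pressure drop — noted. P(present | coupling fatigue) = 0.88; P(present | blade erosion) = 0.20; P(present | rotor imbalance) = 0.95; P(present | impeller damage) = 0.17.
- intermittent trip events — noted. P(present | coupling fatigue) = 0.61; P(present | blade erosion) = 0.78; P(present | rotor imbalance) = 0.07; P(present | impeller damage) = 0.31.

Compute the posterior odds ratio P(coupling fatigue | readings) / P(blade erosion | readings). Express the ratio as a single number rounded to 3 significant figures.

0.358

Posterior odds equal prior odds times the likelihood ratio; only the two competing hypotheses matter.
  coupling fatigue: 0.43 × 0.06 × 0.88 × 0.61 = 0.013849
  blade erosion: 0.31 × 0.80 × 0.20 × 0.78 = 0.038688
Odds(coupling fatigue : blade erosion) = 0.013849 / 0.038688 ≈ 0.358.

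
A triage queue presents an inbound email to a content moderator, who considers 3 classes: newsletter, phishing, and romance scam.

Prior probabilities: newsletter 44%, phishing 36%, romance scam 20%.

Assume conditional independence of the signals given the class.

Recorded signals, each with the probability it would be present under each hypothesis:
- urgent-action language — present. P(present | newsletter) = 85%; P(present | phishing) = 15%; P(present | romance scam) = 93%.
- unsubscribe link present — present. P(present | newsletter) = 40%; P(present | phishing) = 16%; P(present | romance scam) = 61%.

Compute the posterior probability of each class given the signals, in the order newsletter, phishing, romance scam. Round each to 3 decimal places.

Multiply each prior by the joint likelihood of the signal pattern:
  newsletter: 0.44 × 0.85 × 0.40 = 0.1496
  phishing: 0.36 × 0.15 × 0.16 = 0.00864
  romance scam: 0.20 × 0.93 × 0.61 = 0.11346
Normalizing constant Z = 0.1496 + 0.00864 + 0.11346 = 0.2717.
P(newsletter | evidence) = 0.1496 / 0.2717 ≈ 0.551
P(phishing | evidence) = 0.00864 / 0.2717 ≈ 0.032
P(romance scam | evidence) = 0.11346 / 0.2717 ≈ 0.418

0.551, 0.032, 0.418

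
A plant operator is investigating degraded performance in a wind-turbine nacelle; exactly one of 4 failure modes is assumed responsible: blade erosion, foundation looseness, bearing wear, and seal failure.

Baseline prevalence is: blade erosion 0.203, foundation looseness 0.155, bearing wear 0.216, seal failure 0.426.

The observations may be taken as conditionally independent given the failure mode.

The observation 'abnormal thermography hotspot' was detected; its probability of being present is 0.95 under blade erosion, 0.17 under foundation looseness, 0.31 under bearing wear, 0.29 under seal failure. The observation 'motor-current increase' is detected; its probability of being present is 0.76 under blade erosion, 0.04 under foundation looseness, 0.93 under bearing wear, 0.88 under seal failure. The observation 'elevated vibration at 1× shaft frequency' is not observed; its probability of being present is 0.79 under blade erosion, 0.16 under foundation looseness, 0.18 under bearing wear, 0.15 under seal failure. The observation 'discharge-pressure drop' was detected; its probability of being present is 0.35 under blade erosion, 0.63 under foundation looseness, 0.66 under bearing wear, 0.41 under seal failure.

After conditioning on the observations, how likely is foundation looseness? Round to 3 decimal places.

0.007

By Bayes' rule with conditional independence, the unnormalized weight for each hypothesis is prior × ∏ likelihoods (using 1 − P(present | H) for each absent observation):
  blade erosion: 0.203 × 0.95 × 0.76 × (1 − 0.79) × 0.35 = 0.010773
  foundation looseness: 0.155 × 0.17 × 0.04 × (1 − 0.16) × 0.63 = 0.00055778
  bearing wear: 0.216 × 0.31 × 0.93 × (1 − 0.18) × 0.66 = 0.033702
  seal failure: 0.426 × 0.29 × 0.88 × (1 − 0.15) × 0.41 = 0.037887
Marginal likelihood of the evidence = 0.08292.
P(foundation looseness | evidence) = 0.00055778 / 0.08292 ≈ 0.007.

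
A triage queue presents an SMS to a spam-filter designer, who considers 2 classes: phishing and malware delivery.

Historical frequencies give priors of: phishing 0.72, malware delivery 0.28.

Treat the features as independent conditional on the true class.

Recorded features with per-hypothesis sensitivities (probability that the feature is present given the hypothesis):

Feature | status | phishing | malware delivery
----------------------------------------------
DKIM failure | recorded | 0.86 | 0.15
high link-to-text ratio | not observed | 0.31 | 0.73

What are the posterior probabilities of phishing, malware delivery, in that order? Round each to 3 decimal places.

Multiply each prior by the joint likelihood of the feature pattern (using 1 − P(present | H) for each absent feature):
  phishing: 0.72 × 0.86 × (1 − 0.31) = 0.42725
  malware delivery: 0.28 × 0.15 × (1 − 0.73) = 0.01134
The unnormalized weights sum to 0.43859.
P(phishing | evidence) = 0.42725 / 0.43859 ≈ 0.974
P(malware delivery | evidence) = 0.01134 / 0.43859 ≈ 0.026

0.974, 0.026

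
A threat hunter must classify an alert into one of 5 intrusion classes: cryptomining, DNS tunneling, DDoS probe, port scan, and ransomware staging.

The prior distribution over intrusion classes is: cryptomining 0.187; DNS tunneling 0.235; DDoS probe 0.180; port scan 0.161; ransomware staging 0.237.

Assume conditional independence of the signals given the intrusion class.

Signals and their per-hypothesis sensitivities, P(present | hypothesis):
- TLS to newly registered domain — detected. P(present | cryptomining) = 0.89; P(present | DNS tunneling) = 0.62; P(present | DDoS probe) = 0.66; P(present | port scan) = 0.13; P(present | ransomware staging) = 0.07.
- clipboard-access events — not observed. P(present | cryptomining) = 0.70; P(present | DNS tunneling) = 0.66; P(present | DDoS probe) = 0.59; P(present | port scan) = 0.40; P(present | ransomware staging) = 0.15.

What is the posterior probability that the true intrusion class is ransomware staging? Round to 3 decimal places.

0.081

Multiply each prior by the joint likelihood of the signal pattern (using 1 − P(present | H) for each absent signal):
  cryptomining: 0.187 × 0.89 × (1 − 0.70) = 0.049929
  DNS tunneling: 0.235 × 0.62 × (1 − 0.66) = 0.049538
  DDoS probe: 0.180 × 0.66 × (1 − 0.59) = 0.048708
  port scan: 0.161 × 0.13 × (1 − 0.40) = 0.012558
  ransomware staging: 0.237 × 0.07 × (1 − 0.15) = 0.014101
The unnormalized weights sum to 0.17483.
P(ransomware staging | evidence) = 0.014101 / 0.17483 ≈ 0.081.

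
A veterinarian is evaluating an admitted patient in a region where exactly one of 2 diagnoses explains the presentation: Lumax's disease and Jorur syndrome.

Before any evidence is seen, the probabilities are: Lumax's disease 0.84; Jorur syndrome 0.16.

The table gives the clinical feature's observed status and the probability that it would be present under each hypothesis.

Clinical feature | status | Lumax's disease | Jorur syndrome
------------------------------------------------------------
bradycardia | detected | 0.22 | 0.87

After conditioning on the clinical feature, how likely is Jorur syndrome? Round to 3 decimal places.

By Bayes' rule, the unnormalized weight for each hypothesis is prior × likelihood:
  Lumax's disease: 0.84 × 0.22 = 0.1848
  Jorur syndrome: 0.16 × 0.87 = 0.1392
Marginal likelihood of the evidence = 0.324.
P(Jorur syndrome | evidence) = 0.1392 / 0.324 ≈ 0.430.

0.430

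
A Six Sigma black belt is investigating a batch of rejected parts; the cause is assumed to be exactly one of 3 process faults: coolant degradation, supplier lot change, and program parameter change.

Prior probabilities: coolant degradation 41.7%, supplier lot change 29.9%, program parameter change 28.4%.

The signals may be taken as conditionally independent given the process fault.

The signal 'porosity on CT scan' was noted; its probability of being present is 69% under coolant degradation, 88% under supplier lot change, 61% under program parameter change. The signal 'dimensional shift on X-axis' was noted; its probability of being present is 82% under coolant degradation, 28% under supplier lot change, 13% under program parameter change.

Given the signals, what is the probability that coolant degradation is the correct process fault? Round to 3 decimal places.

For each hypothesis, the unnormalized posterior weight is prior × product of the signal likelihoods:
  coolant degradation: 0.417 × 0.69 × 0.82 = 0.23594
  supplier lot change: 0.299 × 0.88 × 0.28 = 0.073674
  program parameter change: 0.284 × 0.61 × 0.13 = 0.022521
The unnormalized weights sum to 0.33213.
P(coolant degradation | evidence) = 0.23594 / 0.33213 ≈ 0.710.

0.710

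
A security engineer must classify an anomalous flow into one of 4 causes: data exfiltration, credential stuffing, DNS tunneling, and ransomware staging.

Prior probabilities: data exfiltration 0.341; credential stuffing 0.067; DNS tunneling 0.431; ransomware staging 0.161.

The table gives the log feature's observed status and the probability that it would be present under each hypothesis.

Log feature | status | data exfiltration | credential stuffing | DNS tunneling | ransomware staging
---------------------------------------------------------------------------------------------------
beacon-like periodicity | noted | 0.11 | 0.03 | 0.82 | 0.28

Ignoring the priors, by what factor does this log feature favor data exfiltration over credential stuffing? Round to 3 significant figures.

3.67

The Bayes factor is the ratio of the two likelihoods.
  data exfiltration: 0.11
  credential stuffing: 0.03
Bayes factor = 0.11 / 0.03 ≈ 3.67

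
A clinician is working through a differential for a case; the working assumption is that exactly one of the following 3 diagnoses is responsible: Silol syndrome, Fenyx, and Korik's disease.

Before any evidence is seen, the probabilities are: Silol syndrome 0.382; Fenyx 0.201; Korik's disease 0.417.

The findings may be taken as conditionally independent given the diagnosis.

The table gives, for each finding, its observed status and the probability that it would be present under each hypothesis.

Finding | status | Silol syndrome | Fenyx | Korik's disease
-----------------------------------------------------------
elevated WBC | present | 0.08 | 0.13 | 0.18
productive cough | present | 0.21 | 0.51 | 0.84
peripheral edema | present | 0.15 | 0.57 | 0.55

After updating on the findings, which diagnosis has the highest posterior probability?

Korik's disease

For each hypothesis, the unnormalized posterior weight is prior × product of the finding likelihoods:
  Silol syndrome: 0.382 × 0.08 × 0.21 × 0.15 = 0.00096264
  Fenyx: 0.201 × 0.13 × 0.51 × 0.57 = 0.007596
  Korik's disease: 0.417 × 0.18 × 0.84 × 0.55 = 0.034678
Marginal likelihood of the evidence = 0.043236.
P(Silol syndrome | evidence) ≈ 0.00096264 / 0.043236 ≈ 0.022
P(Fenyx | evidence) ≈ 0.007596 / 0.043236 ≈ 0.176
P(Korik's disease | evidence) ≈ 0.034678 / 0.043236 ≈ 0.802
The largest is 0.802, so Korik's disease is most probable.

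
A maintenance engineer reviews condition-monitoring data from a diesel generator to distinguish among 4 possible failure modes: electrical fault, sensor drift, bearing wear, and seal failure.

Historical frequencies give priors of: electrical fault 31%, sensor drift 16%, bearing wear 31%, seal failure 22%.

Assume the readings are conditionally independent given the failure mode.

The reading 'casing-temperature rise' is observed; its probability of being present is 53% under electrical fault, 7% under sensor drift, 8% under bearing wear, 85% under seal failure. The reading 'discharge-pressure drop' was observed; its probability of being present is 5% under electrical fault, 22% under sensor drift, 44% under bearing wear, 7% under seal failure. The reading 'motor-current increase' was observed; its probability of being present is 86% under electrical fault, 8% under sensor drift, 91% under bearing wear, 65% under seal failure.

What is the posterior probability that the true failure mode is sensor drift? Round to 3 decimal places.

0.008

Multiply each prior by the joint likelihood of the reading pattern:
  electrical fault: 0.31 × 0.53 × 0.05 × 0.86 = 0.0070649
  sensor drift: 0.16 × 0.07 × 0.22 × 0.08 = 0.00019712
  bearing wear: 0.31 × 0.08 × 0.44 × 0.91 = 0.0099299
  seal failure: 0.22 × 0.85 × 0.07 × 0.65 = 0.0085085
Normalizing constant Z = 0.0070649 + 0.00019712 + 0.0099299 + 0.0085085 = 0.0257.
P(sensor drift | evidence) = 0.00019712 / 0.0257 ≈ 0.008.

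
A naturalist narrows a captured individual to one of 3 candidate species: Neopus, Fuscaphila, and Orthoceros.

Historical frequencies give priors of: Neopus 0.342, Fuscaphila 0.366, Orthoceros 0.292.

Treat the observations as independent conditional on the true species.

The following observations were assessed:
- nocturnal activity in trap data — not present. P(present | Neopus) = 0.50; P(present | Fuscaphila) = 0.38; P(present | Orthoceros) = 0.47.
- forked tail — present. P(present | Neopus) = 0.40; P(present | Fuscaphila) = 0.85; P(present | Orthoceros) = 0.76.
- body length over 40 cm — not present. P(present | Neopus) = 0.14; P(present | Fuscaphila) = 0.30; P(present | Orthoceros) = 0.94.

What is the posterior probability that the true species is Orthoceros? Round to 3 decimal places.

Multiply each prior by the joint likelihood of the evidence pattern (using 1 − P(present | H) for each absent observation):
  Neopus: 0.342 × (1 − 0.50) × 0.40 × (1 − 0.14) = 0.058824
  Fuscaphila: 0.366 × (1 − 0.38) × 0.85 × (1 − 0.30) = 0.13502
  Orthoceros: 0.292 × (1 − 0.47) × 0.76 × (1 − 0.94) = 0.0070571
Marginal likelihood of the evidence = 0.2009.
P(Orthoceros | evidence) = 0.0070571 / 0.2009 ≈ 0.035.

0.035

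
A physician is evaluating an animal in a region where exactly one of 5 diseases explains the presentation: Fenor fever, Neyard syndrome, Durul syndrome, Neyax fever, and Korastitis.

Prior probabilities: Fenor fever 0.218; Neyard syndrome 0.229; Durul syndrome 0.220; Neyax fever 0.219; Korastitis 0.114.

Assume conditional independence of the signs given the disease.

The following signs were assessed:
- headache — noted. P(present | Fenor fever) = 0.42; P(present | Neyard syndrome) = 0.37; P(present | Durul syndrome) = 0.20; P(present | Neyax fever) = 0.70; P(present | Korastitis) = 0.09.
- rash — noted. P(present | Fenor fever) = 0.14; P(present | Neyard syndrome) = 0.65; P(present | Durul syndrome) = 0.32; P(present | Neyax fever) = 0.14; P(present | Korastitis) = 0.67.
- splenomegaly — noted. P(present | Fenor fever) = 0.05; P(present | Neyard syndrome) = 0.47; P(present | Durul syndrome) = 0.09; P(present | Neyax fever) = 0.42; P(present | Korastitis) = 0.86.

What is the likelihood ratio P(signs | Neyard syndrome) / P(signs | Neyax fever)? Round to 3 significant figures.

The Bayes factor is the ratio of the joint likelihoods of the sign pattern under the two hypotheses.
  Neyard syndrome: 0.37 × 0.65 × 0.47 = 0.11303
  Neyax fever: 0.70 × 0.14 × 0.42 = 0.04116
Bayes factor = 0.11303 / 0.04116 ≈ 2.75

2.75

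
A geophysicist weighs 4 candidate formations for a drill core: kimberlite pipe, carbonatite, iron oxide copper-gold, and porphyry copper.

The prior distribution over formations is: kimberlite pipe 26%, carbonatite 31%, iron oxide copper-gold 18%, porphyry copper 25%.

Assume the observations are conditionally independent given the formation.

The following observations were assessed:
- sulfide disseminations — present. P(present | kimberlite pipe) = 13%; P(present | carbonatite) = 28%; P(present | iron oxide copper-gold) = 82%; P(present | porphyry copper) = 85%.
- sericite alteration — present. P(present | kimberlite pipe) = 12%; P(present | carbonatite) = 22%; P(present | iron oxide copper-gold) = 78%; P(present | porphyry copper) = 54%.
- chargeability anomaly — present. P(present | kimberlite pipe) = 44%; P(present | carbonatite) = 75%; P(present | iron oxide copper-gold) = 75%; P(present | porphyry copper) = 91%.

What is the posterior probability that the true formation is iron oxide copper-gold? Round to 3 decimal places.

0.417

For each hypothesis, the unnormalized posterior weight is prior × product of the observation likelihoods:
  kimberlite pipe: 0.26 × 0.13 × 0.12 × 0.44 = 0.0017846
  carbonatite: 0.31 × 0.28 × 0.22 × 0.75 = 0.014322
  iron oxide copper-gold: 0.18 × 0.82 × 0.78 × 0.75 = 0.086346
  porphyry copper: 0.25 × 0.85 × 0.54 × 0.91 = 0.10442
The unnormalized weights sum to 0.20688.
P(iron oxide copper-gold | evidence) = 0.086346 / 0.20688 ≈ 0.417.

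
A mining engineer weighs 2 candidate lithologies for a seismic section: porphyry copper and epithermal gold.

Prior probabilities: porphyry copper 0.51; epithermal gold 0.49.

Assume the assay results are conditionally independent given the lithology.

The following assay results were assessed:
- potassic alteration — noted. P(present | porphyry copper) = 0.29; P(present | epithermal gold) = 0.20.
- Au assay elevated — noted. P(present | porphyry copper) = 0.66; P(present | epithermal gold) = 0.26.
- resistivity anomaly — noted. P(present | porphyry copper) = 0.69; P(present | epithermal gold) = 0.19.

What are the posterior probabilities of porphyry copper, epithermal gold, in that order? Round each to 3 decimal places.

For each hypothesis, the unnormalized posterior weight is prior × product of the assay result likelihoods:
  porphyry copper: 0.51 × 0.29 × 0.66 × 0.69 = 0.067354
  epithermal gold: 0.49 × 0.20 × 0.26 × 0.19 = 0.0048412
Marginal likelihood of the evidence = 0.072195.
P(porphyry copper | evidence) = 0.067354 / 0.072195 ≈ 0.933
P(epithermal gold | evidence) = 0.0048412 / 0.072195 ≈ 0.067

0.933, 0.067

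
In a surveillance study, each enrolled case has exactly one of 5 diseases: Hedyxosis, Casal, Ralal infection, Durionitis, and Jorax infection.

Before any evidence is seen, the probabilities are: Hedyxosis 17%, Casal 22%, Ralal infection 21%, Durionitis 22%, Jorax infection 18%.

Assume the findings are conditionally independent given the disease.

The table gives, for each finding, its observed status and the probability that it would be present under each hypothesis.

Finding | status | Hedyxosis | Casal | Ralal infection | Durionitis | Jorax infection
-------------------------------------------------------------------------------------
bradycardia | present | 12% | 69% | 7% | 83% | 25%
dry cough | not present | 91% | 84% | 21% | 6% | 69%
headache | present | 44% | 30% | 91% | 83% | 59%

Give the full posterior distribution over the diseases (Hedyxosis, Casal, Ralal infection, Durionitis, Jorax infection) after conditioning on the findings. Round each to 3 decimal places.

0.005, 0.043, 0.062, 0.841, 0.049

By Bayes' rule with conditional independence, the unnormalized weight for each hypothesis is prior × ∏ likelihoods (using 1 − P(present | H) for each absent finding):
  Hedyxosis: 0.17 × 0.12 × (1 − 0.91) × 0.44 = 0.00080784
  Casal: 0.22 × 0.69 × (1 − 0.84) × 0.30 = 0.0072864
  Ralal infection: 0.21 × 0.07 × (1 − 0.21) × 0.91 = 0.010568
  Durionitis: 0.22 × 0.83 × (1 − 0.06) × 0.83 = 0.14246
  Jorax infection: 0.18 × 0.25 × (1 − 0.69) × 0.59 = 0.0082305
Marginal likelihood of the evidence = 0.16936.
P(Hedyxosis | evidence) = 0.00080784 / 0.16936 ≈ 0.005
P(Casal | evidence) = 0.0072864 / 0.16936 ≈ 0.043
P(Ralal infection | evidence) = 0.010568 / 0.16936 ≈ 0.062
P(Durionitis | evidence) = 0.14246 / 0.16936 ≈ 0.841
P(Jorax infection | evidence) = 0.0082305 / 0.16936 ≈ 0.049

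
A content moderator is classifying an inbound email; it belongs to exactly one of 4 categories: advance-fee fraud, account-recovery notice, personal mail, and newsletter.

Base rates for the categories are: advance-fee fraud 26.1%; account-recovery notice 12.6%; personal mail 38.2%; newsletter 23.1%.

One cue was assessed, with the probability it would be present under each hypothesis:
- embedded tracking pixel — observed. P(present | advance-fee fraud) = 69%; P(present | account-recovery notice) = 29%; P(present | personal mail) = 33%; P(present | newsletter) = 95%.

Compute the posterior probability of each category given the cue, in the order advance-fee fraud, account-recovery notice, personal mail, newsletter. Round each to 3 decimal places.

0.320, 0.065, 0.224, 0.390

For each hypothesis, the unnormalized posterior weight is prior × likelihood:
  advance-fee fraud: 0.261 × 0.69 = 0.18009
  account-recovery notice: 0.126 × 0.29 = 0.03654
  personal mail: 0.382 × 0.33 = 0.12606
  newsletter: 0.231 × 0.95 = 0.21945
Marginal likelihood of the evidence = 0.56214.
P(advance-fee fraud | evidence) = 0.18009 / 0.56214 ≈ 0.320
P(account-recovery notice | evidence) = 0.03654 / 0.56214 ≈ 0.065
P(personal mail | evidence) = 0.12606 / 0.56214 ≈ 0.224
P(newsletter | evidence) = 0.21945 / 0.56214 ≈ 0.390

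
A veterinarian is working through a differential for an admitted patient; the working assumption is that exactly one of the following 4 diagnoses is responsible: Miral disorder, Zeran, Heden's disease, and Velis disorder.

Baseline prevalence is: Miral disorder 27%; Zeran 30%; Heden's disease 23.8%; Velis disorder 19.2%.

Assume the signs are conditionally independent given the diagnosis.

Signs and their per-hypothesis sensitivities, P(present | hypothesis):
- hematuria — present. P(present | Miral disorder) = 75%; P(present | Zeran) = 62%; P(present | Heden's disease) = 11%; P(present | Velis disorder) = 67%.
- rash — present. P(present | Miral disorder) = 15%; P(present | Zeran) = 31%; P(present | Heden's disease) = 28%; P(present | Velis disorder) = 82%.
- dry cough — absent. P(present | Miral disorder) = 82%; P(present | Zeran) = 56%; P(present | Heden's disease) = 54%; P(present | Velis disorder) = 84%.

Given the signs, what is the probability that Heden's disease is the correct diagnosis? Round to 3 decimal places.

By Bayes' rule with conditional independence, the unnormalized weight for each hypothesis is prior × ∏ likelihoods (using 1 − P(present | H) for each absent sign):
  Miral disorder: 0.270 × 0.75 × 0.15 × (1 − 0.82) = 0.0054675
  Zeran: 0.300 × 0.62 × 0.31 × (1 − 0.56) = 0.02537
  Heden's disease: 0.238 × 0.11 × 0.28 × (1 − 0.54) = 0.003372
  Velis disorder: 0.192 × 0.67 × 0.82 × (1 − 0.84) = 0.016878
Marginal likelihood of the evidence = 0.051087.
P(Heden's disease | evidence) = 0.003372 / 0.051087 ≈ 0.066.

0.066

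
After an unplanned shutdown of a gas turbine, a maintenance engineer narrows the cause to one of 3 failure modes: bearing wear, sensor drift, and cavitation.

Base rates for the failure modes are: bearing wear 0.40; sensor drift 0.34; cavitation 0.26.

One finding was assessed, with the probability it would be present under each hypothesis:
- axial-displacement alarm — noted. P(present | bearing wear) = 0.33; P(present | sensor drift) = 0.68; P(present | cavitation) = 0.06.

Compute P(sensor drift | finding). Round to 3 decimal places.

0.610

Multiply each prior by the likelihood of the finding:
  bearing wear: 0.40 × 0.33 = 0.132
  sensor drift: 0.34 × 0.68 = 0.2312
  cavitation: 0.26 × 0.06 = 0.0156
Marginal likelihood of the evidence = 0.3788.
P(sensor drift | evidence) = 0.2312 / 0.3788 ≈ 0.610.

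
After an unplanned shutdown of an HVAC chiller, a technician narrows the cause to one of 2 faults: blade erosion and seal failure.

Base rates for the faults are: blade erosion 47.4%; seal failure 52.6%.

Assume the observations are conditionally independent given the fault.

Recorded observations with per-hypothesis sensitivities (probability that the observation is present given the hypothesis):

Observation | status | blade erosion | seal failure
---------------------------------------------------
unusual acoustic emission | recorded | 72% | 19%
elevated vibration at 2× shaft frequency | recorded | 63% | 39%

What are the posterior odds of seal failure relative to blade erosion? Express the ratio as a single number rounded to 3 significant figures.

The normalizing constant cancels in an odds ratio, so compute prior × likelihood for the two hypotheses only:
  seal failure: 0.526 × 0.19 × 0.39 = 0.038977
  blade erosion: 0.474 × 0.72 × 0.63 = 0.21501
Posterior odds = 0.038977 / 0.21501 ≈ 0.181.

0.181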